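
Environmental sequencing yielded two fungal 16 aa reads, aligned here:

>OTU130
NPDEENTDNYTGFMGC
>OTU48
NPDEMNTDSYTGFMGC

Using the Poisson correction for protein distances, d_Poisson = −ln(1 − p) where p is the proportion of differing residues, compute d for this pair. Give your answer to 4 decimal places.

The sequences differ at positions 5 (E/M), 9 (N/S).
p = 2/16 = 0.125000.
d = −ln(1 − 0.125000) = −ln(0.875000) = 0.1335.

0.1335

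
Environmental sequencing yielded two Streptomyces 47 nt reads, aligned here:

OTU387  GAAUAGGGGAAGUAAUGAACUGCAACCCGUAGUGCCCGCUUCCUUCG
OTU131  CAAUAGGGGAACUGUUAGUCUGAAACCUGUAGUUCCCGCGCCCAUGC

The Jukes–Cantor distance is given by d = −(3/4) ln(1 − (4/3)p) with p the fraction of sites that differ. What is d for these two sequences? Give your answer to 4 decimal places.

Differing sites — 1:G/C; 12:G/C; 14:A/G; 15:A/U; 17:G/A; 18:A/G; 19:A/U; 23:C/A; 28:C/U; 34:G/U; 40:U/G; 41:U/C; 44:U/A; 46:C/G; 47:G/C.
p = 15/47 = 0.319149.
d = −0.75 · ln(1 − (4/3)·0.319149) = −0.75 · ln(0.574468) = −0.75 · (-0.554311) = 0.4157.

0.4157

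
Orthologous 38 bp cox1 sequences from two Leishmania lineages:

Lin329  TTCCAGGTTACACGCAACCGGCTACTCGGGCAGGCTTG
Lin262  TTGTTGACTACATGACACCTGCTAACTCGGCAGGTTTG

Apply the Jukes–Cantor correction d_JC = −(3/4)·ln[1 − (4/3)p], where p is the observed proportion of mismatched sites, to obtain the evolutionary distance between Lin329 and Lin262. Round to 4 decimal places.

0.5068

The sequences differ at positions 3 (C/G), 4 (C/T), 5 (A/T), 7 (G/A), 8 (T/C), 13 (C/T), 15 (C/A), 16 (A/C), 20 (G/T), 25 (C/A), 26 (T/C), 27 (C/T), 28 (G/C), 35 (C/T).
p = 14/38 = 0.368421.
d = −0.75 · ln(1 − (4/3)·0.368421) = −0.75 · ln(0.508772) = −0.75 · (-0.675755) = 0.5068.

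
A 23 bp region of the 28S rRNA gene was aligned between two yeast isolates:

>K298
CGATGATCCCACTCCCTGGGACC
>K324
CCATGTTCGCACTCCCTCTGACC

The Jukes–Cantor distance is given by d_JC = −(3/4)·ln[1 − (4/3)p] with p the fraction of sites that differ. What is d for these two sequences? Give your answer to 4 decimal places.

0.2567

The sequences differ at positions 2 (G/C), 6 (A/T), 9 (C/G), 18 (G/C), 19 (G/T).
p = 5/23 = 0.217391.
d = −0.75 · ln(1 − (4/3)·0.217391) = −0.75 · ln(0.710145) = −0.75 · (-0.342286) = 0.2567.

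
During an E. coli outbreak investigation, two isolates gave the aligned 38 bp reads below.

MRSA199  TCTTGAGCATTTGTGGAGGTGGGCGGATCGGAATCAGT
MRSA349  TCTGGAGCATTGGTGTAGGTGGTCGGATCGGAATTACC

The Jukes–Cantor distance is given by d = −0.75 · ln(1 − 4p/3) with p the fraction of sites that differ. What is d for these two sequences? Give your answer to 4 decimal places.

The sequences differ at positions 4 (T/G), 12 (T/G), 16 (G/T), 23 (G/T), 35 (C/T), 37 (G/C), 38 (T/C).
p = 7/38 = 0.184211.
d = −0.75 · ln(1 − (4/3)·0.184211) = −0.75 · ln(0.754385) = −0.75 · (-0.281852) = 0.2114.

0.2114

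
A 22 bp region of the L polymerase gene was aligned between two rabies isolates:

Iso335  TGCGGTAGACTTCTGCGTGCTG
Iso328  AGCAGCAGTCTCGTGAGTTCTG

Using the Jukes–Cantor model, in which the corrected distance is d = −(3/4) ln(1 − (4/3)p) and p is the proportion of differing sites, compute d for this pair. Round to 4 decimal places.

The sequences differ at positions 1 (T/A), 4 (G/A), 6 (T/C), 9 (A/T), 12 (T/C), 13 (C/G), 16 (C/A), 19 (G/T).
p = 8/22 = 0.363636.
d = −0.75 · ln(1 − (4/3)·0.363636) = −0.75 · ln(0.515152) = −0.75 · (-0.663293) = 0.4975.

0.4975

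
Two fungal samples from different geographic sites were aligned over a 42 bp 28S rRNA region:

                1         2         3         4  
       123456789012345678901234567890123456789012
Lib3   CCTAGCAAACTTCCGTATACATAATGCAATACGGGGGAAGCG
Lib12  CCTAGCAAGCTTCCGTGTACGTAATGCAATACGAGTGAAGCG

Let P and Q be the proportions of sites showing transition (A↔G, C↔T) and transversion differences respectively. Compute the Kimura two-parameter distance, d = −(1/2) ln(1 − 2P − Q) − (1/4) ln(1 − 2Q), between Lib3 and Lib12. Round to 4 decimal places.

0.1328

Mismatches occur at site 9 (A/G, transition), site 17 (A/G, transition), site 21 (A/G, transition), site 34 (G/A, transition), site 36 (G/T, transversion).
Of the 5 differences, 4 transitions and 1 transversion over 42 sites: P = 4/42 = 0.095238, Q = 1/42 = 0.023810.
d = −0.5·ln(0.785714) − 0.25·ln(0.952380) = −0.5·(-0.241162) − 0.25·(-0.048791) = 0.1328.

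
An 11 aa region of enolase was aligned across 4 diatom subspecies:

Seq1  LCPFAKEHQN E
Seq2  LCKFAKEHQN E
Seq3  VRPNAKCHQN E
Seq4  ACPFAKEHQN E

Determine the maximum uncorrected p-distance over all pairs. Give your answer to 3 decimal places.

Pairwise Hamming distances:
  Seq1 vs Seq2: 1
  Seq1 vs Seq3: 4
  Seq1 vs Seq4: 1
  Seq2 vs Seq3: 5
  Seq2 vs Seq4: 2
  Seq3 vs Seq4: 4
The largest is 5 mismatches, between Seq2 and Seq3; p = 5/11 = 0.455.

0.455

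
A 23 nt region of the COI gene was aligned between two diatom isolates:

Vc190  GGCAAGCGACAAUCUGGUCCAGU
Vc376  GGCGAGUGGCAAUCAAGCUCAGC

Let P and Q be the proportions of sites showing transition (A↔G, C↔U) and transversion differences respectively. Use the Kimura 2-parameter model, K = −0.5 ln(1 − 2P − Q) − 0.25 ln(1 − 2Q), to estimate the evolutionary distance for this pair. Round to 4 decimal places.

0.5508

Mismatches occur at site 4 (A/G, transition), site 7 (C/U, transition), site 9 (A/G, transition), site 15 (U/A, transversion), site 16 (G/A, transition), site 18 (U/C, transition), site 19 (C/U, transition), site 23 (U/C, transition).
Of the 8 differences, 7 transitions and 1 transversion over 23 sites: P = 7/23 = 0.304348, Q = 1/23 = 0.043478.
d = −0.5·ln(0.347826) − 0.25·ln(0.913044) = −0.5·(-1.056053) − 0.25·(-0.090971) = 0.5508.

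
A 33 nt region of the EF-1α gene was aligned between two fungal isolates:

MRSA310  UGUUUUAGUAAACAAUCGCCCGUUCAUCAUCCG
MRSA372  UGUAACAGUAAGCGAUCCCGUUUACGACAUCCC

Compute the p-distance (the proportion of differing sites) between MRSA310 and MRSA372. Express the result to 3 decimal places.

The sequences differ at positions 4 (U/A), 5 (U/A), 6 (U/C), 12 (A/G), 14 (A/G), 18 (G/C), 20 (C/G), 21 (C/U), 22 (G/U), 24 (U/A), 26 (A/G), 27 (U/A), 33 (G/C).
There are 13 differences over 33 sites, so p = 13/33 = 0.394.

0.394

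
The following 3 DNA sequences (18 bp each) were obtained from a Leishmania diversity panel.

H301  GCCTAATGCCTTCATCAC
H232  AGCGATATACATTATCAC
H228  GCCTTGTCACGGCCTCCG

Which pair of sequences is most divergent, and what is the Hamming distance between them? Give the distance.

13

Pairwise Hamming distances:
  H301 vs H232: 9
  H301 vs H228: 9
  H232 vs H228: 13
The largest is 13, between H232 and H228.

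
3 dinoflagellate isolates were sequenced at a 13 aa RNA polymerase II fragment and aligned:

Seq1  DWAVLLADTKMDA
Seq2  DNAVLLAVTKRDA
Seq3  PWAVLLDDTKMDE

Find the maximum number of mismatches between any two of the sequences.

Pairwise Hamming distances:
  Seq1 vs Seq2: 3
  Seq1 vs Seq3: 3
  Seq2 vs Seq3: 6
The largest is 6, between Seq2 and Seq3.

6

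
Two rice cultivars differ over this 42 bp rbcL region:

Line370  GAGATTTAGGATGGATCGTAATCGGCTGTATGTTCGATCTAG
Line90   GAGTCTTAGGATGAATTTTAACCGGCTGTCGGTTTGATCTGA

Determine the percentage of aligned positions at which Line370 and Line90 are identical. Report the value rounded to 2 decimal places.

Differing sites — 4:A/T; 5:T/C; 14:G/A; 17:C/T; 18:G/T; 22:T/C; 30:A/C; 31:T/G; 35:C/T; 41:A/G; 42:G/A.
31 of the 42 sites match, so the percent identity is 31/42 × 100 = 73.81%.

73.81%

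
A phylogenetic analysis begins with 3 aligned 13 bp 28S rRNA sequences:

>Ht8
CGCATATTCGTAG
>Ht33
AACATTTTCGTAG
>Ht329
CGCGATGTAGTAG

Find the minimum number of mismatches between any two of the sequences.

3

Pairwise Hamming distances:
  Ht8 vs Ht33: 3
  Ht8 vs Ht329: 5
  Ht33 vs Ht329: 6
The smallest is 3, between Ht8 and Ht33.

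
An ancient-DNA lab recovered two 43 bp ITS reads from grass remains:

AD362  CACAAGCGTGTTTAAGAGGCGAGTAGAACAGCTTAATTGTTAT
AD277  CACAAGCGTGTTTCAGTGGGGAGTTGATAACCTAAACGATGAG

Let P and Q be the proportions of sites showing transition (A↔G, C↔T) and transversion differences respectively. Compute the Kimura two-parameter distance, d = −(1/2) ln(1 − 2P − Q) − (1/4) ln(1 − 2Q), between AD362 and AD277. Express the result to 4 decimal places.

0.3937

The sequences differ at positions 14 (A/C, transversion), 17 (A/T, transversion), 20 (C/G, transversion), 25 (A/T, transversion), 28 (A/T, transversion), 29 (C/A, transversion), 31 (G/C, transversion), 34 (T/A, transversion), 37 (T/C, transition), 38 (T/G, transversion), 39 (G/A, transition), 41 (T/G, transversion), 43 (T/G, transversion).
Of the 13 differences, 2 transitions and 11 transversions over 43 sites: P = 2/43 = 0.046512, Q = 11/43 = 0.255814.
d = −0.5·ln(0.651162) − 0.25·ln(0.488372) = −0.5·(-0.428997) − 0.25·(-0.716678) = 0.3937.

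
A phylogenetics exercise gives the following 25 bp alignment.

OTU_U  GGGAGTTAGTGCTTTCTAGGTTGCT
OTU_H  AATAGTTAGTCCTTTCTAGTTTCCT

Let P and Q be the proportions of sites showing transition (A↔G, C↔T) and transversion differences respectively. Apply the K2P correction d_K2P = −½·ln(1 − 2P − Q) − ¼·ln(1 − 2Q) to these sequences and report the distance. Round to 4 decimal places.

Differing sites — 1:G/A (Ti); 2:G/A (Ti); 3:G/T (Tv); 11:G/C (Tv); 20:G/T (Tv); 23:G/C (Tv).
Of the 6 differences, 2 transitions and 4 transversions over 25 sites: P = 2/25 = 0.080000, Q = 4/25 = 0.160000.
d = −0.5·ln(0.680000) − 0.25·ln(0.680000) = −0.5·(-0.385662) − 0.25·(-0.385662) = 0.2892.

0.2892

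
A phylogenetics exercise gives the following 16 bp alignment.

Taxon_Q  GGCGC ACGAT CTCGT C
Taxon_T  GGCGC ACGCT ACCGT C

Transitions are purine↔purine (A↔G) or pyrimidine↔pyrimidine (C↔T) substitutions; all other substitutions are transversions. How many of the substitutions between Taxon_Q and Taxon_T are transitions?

1

Differing sites — 9:A/C (Tv); 11:C/A (Tv); 12:T/C (Ti).
Of the 3 differences, 1 transition and 2 transversions, so the answer is 1.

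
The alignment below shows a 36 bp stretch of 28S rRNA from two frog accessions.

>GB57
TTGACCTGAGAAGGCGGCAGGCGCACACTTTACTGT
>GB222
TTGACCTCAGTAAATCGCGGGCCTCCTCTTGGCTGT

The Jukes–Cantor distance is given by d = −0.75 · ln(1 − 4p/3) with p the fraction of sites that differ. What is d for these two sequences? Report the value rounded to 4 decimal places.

Differing sites — 8:G/C; 11:A/T; 13:G/A; 14:G/A; 15:C/T; 16:G/C; 19:A/G; 23:G/C; 24:C/T; 25:A/C; 27:A/T; 31:T/G; 32:A/G.
p = 13/36 = 0.361111.
d = −0.75 · ln(1 − (4/3)·0.361111) = −0.75 · ln(0.518519) = −0.75 · (-0.656779) = 0.4926.

0.4926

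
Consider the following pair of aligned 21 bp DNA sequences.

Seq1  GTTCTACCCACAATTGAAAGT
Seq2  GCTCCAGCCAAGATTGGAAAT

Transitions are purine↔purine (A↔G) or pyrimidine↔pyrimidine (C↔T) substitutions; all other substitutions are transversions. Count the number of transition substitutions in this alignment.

5

Mismatches occur at site 2 (T↔C, transition), site 5 (T↔C, transition), site 7 (C↔G, transversion), site 11 (C↔A, transversion), site 12 (A↔G, transition), site 17 (A↔G, transition), site 20 (G↔A, transition).
Of the 7 differences, 5 transitions and 2 transversions, so the answer is 5.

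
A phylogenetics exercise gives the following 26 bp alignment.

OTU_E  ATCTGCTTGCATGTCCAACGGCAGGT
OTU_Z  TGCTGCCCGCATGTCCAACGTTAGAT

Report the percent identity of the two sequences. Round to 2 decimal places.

73.08%

Differing sites — 1:A/T; 2:T/G; 7:T/C; 8:T/C; 21:G/T; 22:C/T; 25:G/A.
19 of the 26 sites match, so the percent identity is 19/26 × 100 = 73.08%.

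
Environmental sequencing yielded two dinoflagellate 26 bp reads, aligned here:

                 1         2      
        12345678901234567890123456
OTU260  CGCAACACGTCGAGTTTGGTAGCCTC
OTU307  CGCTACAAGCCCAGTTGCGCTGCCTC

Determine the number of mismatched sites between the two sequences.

Mismatches occur at site 4 (A↔T), site 8 (C↔A), site 10 (T↔C), site 12 (G↔C), site 17 (T↔G), site 18 (G↔C), site 20 (T↔C), site 21 (A↔T).
That gives 8 mismatches out of 26 aligned sites, so the Hamming distance is 8.

8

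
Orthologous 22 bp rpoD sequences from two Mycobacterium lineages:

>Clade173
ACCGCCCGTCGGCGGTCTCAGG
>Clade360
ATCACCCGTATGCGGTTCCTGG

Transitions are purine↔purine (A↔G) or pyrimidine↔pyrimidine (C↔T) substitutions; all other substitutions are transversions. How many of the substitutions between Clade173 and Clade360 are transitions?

The sequences differ at positions 2 (C/T, transition), 4 (G/A, transition), 10 (C/A, transversion), 11 (G/T, transversion), 17 (C/T, transition), 18 (T/C, transition), 20 (A/T, transversion).
Of the 7 differences, 4 transitions and 3 transversions, so the answer is 4.

4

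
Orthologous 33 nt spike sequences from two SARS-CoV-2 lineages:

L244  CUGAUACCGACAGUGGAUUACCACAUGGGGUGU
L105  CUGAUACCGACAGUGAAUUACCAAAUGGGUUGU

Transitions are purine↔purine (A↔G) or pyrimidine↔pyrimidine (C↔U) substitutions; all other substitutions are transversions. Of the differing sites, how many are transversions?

2

The sequences differ at positions 16 (G/A, transition), 24 (C/A, transversion), 30 (G/U, transversion).
Of the 3 differences, 1 transition and 2 transversions, so the answer is 2.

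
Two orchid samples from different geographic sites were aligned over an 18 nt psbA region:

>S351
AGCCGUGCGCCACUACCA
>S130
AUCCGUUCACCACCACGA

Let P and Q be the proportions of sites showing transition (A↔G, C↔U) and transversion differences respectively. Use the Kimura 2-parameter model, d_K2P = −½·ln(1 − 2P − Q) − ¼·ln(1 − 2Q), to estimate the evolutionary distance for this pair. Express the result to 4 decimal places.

0.3476

The sequences differ at positions 2 (G/U, transversion), 7 (G/U, transversion), 9 (G/A, transition), 14 (U/C, transition), 17 (C/G, transversion).
Of the 5 differences, 2 transitions and 3 transversions over 18 sites: P = 2/18 = 0.111111, Q = 3/18 = 0.166667.
d = −0.5·ln(0.611111) − 0.25·ln(0.666666) = −0.5·(-0.492477) − 0.25·(-0.405466) = 0.3476.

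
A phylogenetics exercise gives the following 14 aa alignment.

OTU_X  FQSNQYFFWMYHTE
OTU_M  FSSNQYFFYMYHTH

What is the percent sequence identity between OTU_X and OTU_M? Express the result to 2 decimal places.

78.57%

Differing sites — 2:Q/S; 9:W/Y; 14:E/H.
11 of the 14 sites match, so the percent identity is 11/14 × 100 = 78.57%.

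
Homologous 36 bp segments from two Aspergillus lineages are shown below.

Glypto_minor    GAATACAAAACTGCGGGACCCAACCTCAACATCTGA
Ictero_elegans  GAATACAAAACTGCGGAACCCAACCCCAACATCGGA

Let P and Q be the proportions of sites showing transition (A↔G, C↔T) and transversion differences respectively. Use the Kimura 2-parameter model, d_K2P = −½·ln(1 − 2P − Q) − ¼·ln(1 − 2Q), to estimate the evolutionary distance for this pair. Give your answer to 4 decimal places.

Differing sites — 17:G/A (Ti); 26:T/C (Ti); 34:T/G (Tv).
Of the 3 differences, 2 transitions and 1 transversion over 36 sites: P = 2/36 = 0.055556, Q = 1/36 = 0.027778.
d = −0.5·ln(0.861110) − 0.25·ln(0.944444) = −0.5·(-0.149533) − 0.25·(-0.057159) = 0.0891.

0.0891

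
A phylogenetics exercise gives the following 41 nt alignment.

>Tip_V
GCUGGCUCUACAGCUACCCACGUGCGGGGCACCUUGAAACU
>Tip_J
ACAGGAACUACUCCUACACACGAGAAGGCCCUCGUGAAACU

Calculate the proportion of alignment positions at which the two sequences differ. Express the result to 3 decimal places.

The sequences differ at positions 1 (G/A), 3 (U/A), 6 (C/A), 7 (U/A), 12 (A/U), 13 (G/C), 18 (C/A), 23 (U/A), 25 (C/A), 26 (G/A), 29 (G/C), 31 (A/C), 32 (C/U), 34 (U/G).
There are 14 differences over 41 sites, so p = 14/41 = 0.341.

0.341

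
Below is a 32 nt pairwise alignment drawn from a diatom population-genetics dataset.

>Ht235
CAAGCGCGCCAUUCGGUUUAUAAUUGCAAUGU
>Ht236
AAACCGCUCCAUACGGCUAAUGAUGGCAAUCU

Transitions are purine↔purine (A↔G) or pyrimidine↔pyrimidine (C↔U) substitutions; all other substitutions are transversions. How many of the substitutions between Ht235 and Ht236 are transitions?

Mismatches occur at site 1 (C↔A, transversion), site 4 (G↔C, transversion), site 8 (G↔U, transversion), site 13 (U↔A, transversion), site 17 (U↔C, transition), site 19 (U↔A, transversion), site 22 (A↔G, transition), site 25 (U↔G, transversion), site 31 (G↔C, transversion).
Of the 9 differences, 2 transitions and 7 transversions, so the answer is 2.

2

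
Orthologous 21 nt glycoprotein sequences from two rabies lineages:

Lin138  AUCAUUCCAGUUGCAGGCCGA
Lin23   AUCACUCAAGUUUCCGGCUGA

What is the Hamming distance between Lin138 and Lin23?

The sequences differ at positions 5 (U/C), 8 (C/A), 13 (G/U), 15 (A/C), 19 (C/U).
That gives 5 mismatches out of 21 aligned sites, so the Hamming distance is 5.

5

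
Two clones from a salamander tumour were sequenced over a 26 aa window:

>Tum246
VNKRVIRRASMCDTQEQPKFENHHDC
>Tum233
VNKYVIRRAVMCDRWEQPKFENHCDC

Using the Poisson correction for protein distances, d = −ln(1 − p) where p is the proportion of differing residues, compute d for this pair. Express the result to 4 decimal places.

Mismatches occur at site 4 (R/Y), site 10 (S/V), site 14 (T/R), site 15 (Q/W), site 24 (H/C).
p = 5/26 = 0.192308.
d = −ln(1 − 0.192308) = −ln(0.807692) = 0.2136.

0.2136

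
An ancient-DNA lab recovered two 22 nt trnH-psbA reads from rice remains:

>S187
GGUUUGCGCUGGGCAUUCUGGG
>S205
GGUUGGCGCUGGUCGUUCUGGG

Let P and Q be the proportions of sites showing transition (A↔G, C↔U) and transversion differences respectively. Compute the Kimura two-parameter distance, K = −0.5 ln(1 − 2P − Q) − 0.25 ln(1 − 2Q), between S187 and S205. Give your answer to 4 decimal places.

Differing sites — 5:U/G (Tv); 13:G/U (Tv); 15:A/G (Ti).
Of the 3 differences, 1 transition and 2 transversions over 22 sites: P = 1/22 = 0.045455, Q = 2/22 = 0.090909.
d = −0.5·ln(0.818181) − 0.25·ln(0.818182) = −0.5·(-0.200672) − 0.25·(-0.200670) = 0.1505.

0.1505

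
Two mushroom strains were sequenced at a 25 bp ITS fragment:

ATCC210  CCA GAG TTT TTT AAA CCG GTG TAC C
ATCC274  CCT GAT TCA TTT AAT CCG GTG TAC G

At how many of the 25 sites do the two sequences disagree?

Mismatches occur at site 3 (A/T), site 6 (G/T), site 8 (T/C), site 9 (T/A), site 15 (A/T), site 25 (C/G).
That gives 6 mismatches out of 25 aligned sites, so the Hamming distance is 6.

6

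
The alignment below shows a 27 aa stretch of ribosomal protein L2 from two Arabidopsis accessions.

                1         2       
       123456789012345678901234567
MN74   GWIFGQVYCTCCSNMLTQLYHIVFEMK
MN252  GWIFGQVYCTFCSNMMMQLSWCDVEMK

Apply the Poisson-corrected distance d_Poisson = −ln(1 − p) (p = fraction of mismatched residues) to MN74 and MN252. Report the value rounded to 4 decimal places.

Differing sites — 11:C/F; 16:L/M; 17:T/M; 20:Y/S; 21:H/W; 22:I/C; 23:V/D; 24:F/V.
p = 8/27 = 0.296296.
d = −ln(1 − 0.296296) = −ln(0.703704) = 0.3514.

0.3514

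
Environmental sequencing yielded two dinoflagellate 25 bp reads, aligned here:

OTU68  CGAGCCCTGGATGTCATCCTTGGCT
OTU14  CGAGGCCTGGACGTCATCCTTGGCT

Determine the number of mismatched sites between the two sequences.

Differing sites — 5:C/G; 12:T/C.
That gives 2 mismatches out of 25 aligned sites, so the Hamming distance is 2.

2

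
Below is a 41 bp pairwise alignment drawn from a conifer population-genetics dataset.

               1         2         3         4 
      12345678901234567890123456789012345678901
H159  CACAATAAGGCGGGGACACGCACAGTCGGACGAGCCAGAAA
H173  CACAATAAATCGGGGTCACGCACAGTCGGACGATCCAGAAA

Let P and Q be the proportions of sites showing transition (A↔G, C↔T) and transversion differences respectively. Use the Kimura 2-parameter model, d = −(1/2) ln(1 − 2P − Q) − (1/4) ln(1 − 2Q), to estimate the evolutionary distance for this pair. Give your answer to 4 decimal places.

0.1046

Differing sites — 9:G/A (Ti); 10:G/T (Tv); 16:A/T (Tv); 34:G/T (Tv).
Of the 4 differences, 1 transition and 3 transversions over 41 sites: P = 1/41 = 0.024390, Q = 3/41 = 0.073171.
d = −0.5·ln(0.878049) − 0.25·ln(0.853658) = −0.5·(-0.130053) − 0.25·(-0.158225) = 0.1046.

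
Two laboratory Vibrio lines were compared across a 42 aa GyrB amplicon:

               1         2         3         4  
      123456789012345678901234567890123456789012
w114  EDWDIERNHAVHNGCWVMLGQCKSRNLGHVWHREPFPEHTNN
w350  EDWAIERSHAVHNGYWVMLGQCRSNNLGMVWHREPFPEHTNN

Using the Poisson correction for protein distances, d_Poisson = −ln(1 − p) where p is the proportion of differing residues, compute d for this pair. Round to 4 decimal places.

0.1542

The sequences differ at positions 4 (D/A), 8 (N/S), 15 (C/Y), 23 (K/R), 25 (R/N), 29 (H/M).
p = 6/42 = 0.142857.
d = −ln(1 − 0.142857) = −ln(0.857143) = 0.1542.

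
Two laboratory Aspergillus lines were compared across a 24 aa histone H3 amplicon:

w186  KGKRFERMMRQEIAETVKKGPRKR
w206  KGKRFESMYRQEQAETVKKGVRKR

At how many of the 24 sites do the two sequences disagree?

4

The sequences differ at positions 7 (R/S), 9 (M/Y), 13 (I/Q), 21 (P/V).
That gives 4 mismatches out of 24 aligned sites, so the Hamming distance is 4.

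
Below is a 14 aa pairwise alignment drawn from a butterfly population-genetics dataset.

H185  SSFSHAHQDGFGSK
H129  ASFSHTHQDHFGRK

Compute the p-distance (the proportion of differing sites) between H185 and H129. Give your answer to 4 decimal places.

0.2857

The sequences differ at positions 1 (S/A), 6 (A/T), 10 (G/H), 13 (S/R).
There are 4 differences over 14 sites, so p = 4/14 = 0.2857.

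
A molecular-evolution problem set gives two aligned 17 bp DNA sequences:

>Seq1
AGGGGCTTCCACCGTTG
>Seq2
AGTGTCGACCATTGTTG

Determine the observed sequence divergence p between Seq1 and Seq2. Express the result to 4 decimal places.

0.3529

Mismatches occur at site 3 (G↔T), site 5 (G↔T), site 7 (T↔G), site 8 (T↔A), site 12 (C↔T), site 13 (C↔T).
There are 6 differences over 17 sites, so p = 6/17 = 0.3529.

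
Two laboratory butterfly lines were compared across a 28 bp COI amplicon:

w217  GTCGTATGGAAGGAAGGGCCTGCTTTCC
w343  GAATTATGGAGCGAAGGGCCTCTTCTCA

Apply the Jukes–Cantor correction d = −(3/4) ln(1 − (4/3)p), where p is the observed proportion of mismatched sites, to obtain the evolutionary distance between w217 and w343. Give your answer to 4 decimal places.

Differing sites — 2:T/A; 3:C/A; 4:G/T; 11:A/G; 12:G/C; 22:G/C; 23:C/T; 25:T/C; 28:C/A.
p = 9/28 = 0.321429.
d = −0.75 · ln(1 − (4/3)·0.321429) = −0.75 · ln(0.571428) = −0.75 · (-0.559617) = 0.4197.

0.4197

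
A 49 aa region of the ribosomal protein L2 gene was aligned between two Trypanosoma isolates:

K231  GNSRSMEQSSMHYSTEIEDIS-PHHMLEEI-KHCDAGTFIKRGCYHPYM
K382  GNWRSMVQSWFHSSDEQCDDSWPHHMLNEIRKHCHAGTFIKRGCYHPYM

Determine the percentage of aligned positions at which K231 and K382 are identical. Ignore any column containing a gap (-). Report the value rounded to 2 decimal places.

Excluding the 2 gap columns leaves 47 comparable sites.
Mismatches occur at site 3 (S/W), site 7 (E/V), site 10 (S/W), site 11 (M/F), site 13 (Y/S), site 15 (T/D), site 17 (I/Q), site 18 (E/C), site 20 (I/D), site 28 (E/N), site 35 (D/H).
36 of the 47 comparable sites match, so the percent identity is 36/47 × 100 = 76.60%.

76.60%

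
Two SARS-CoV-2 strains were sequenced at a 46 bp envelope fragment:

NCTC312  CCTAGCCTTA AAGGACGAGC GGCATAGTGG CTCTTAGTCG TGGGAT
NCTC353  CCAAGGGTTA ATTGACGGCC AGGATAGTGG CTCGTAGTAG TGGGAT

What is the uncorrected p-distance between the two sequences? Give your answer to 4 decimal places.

0.2391

Mismatches occur at site 3 (T↔A), site 6 (C↔G), site 7 (C↔G), site 12 (A↔T), site 13 (G↔T), site 18 (A↔G), site 19 (G↔C), site 21 (G↔A), site 23 (C↔G), site 34 (T↔G), site 39 (C↔A).
There are 11 differences over 46 sites, so p = 11/46 = 0.2391.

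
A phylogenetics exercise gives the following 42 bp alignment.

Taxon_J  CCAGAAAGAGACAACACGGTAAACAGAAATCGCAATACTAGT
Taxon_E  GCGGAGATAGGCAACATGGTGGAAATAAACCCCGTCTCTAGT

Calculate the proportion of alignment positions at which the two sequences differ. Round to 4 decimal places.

0.3810

Differing sites — 1:C/G; 3:A/G; 6:A/G; 8:G/T; 11:A/G; 17:C/T; 21:A/G; 22:A/G; 24:C/A; 26:G/T; 30:T/C; 32:G/C; 34:A/G; 35:A/T; 36:T/C; 37:A/T.
There are 16 differences over 42 sites, so p = 16/42 = 0.3810.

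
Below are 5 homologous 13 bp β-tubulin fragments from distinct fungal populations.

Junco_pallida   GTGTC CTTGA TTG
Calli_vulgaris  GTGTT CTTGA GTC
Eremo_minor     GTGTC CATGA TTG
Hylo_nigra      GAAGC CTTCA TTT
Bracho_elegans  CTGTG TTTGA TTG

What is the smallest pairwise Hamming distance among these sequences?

1

Pairwise Hamming distances:
  Junco_pallida vs Calli_vulgaris: 3
  Junco_pallida vs Eremo_minor: 1
  Junco_pallida vs Hylo_nigra: 5
  Junco_pallida vs Bracho_elegans: 3
  Calli_vulgaris vs Eremo_minor: 4
  Calli_vulgaris vs Hylo_nigra: 7
  Calli_vulgaris vs Bracho_elegans: 5
  Eremo_minor vs Hylo_nigra: 6
  Eremo_minor vs Bracho_elegans: 4
  Hylo_nigra vs Bracho_elegans: 8
The smallest is 1, between Junco_pallida and Eremo_minor.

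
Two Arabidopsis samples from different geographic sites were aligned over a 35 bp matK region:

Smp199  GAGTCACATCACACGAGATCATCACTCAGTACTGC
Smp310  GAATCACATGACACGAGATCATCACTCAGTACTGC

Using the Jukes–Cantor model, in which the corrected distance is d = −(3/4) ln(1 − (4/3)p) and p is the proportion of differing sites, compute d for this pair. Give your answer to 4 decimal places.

Differing sites — 3:G/A; 10:C/G.
p = 2/35 = 0.057143.
d = −0.75 · ln(1 − (4/3)·0.057143) = −0.75 · ln(0.923809) = −0.75 · (-0.079250) = 0.0594.

0.0594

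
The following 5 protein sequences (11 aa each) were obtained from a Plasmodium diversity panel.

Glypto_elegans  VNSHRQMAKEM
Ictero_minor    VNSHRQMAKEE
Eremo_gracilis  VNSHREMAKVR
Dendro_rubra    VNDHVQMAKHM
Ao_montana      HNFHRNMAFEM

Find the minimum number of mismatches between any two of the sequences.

1

Pairwise Hamming distances:
  Glypto_elegans vs Ictero_minor: 1
  Glypto_elegans vs Eremo_gracilis: 3
  Glypto_elegans vs Dendro_rubra: 3
  Glypto_elegans vs Ao_montana: 4
  Ictero_minor vs Eremo_gracilis: 3
  Ictero_minor vs Dendro_rubra: 4
  Ictero_minor vs Ao_montana: 5
  Eremo_gracilis vs Dendro_rubra: 5
  Eremo_gracilis vs Ao_montana: 6
  Dendro_rubra vs Ao_montana: 6
The smallest is 1, between Glypto_elegans and Ictero_minor.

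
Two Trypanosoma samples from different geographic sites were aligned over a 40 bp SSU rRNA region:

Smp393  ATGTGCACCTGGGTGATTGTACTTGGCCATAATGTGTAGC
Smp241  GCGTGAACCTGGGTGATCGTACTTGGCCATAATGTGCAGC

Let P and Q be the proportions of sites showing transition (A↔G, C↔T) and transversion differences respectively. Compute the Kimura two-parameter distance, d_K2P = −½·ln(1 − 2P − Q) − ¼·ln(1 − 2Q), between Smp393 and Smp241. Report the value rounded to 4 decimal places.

Mismatches occur at site 1 (A→G, transition), site 2 (T→C, transition), site 6 (C→A, transversion), site 18 (T→C, transition), site 37 (T→C, transition).
Of the 5 differences, 4 transitions and 1 transversion over 40 sites: P = 4/40 = 0.100000, Q = 1/40 = 0.025000.
d = −0.5·ln(0.775000) − 0.25·ln(0.950000) = −0.5·(-0.254892) − 0.25·(-0.051293) = 0.1403.

0.1403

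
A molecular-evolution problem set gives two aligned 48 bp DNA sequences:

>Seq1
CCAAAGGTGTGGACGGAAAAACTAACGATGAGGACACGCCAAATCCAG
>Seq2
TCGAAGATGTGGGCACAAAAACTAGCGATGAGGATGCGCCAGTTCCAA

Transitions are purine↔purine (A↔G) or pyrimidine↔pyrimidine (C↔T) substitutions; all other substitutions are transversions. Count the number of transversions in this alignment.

2

Mismatches occur at site 1 (C/T, transition), site 3 (A/G, transition), site 7 (G/A, transition), site 13 (A/G, transition), site 15 (G/A, transition), site 16 (G/C, transversion), site 25 (A/G, transition), site 35 (C/T, transition), site 36 (A/G, transition), site 42 (A/G, transition), site 43 (A/T, transversion), site 48 (G/A, transition).
Of the 12 differences, 10 transitions and 2 transversions, so the answer is 2.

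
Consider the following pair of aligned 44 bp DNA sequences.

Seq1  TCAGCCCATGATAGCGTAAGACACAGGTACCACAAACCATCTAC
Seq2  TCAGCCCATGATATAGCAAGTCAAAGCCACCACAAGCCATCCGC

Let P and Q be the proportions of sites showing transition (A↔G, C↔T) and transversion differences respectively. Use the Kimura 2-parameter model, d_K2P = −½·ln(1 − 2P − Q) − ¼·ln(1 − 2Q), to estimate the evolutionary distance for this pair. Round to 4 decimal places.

Differing sites — 14:G/T (Tv); 15:C/A (Tv); 17:T/C (Ti); 21:A/T (Tv); 24:C/A (Tv); 27:G/C (Tv); 28:T/C (Ti); 36:A/G (Ti); 42:T/C (Ti); 43:A/G (Ti).
Of the 10 differences, 5 transitions and 5 transversions over 44 sites: P = 5/44 = 0.113636, Q = 5/44 = 0.113636.
d = −0.5·ln(0.659092) − 0.25·ln(0.772728) = −0.5·(-0.416892) − 0.25·(-0.257828) = 0.2729.

0.2729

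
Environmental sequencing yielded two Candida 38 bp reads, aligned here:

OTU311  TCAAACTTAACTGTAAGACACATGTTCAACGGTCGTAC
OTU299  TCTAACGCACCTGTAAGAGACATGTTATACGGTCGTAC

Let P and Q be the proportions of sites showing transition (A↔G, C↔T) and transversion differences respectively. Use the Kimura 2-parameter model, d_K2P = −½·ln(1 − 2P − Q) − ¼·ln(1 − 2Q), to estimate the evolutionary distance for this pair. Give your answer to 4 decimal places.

0.2131

Differing sites — 3:A/T (Tv); 7:T/G (Tv); 8:T/C (Ti); 10:A/C (Tv); 19:C/G (Tv); 27:C/A (Tv); 28:A/T (Tv).
Of the 7 differences, 1 transition and 6 transversions over 38 sites: P = 1/38 = 0.026316, Q = 6/38 = 0.157895.
d = −0.5·ln(0.789473) − 0.25·ln(0.684210) = −0.5·(-0.236390) − 0.25·(-0.379490) = 0.2131.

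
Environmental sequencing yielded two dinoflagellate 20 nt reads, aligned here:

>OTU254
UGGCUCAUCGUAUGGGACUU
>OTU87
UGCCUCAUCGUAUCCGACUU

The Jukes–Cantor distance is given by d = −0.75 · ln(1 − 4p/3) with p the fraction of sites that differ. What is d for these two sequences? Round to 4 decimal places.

0.1674

Mismatches occur at site 3 (G/C), site 14 (G/C), site 15 (G/C).
p = 3/20 = 0.150000.
d = −0.75 · ln(1 − (4/3)·0.150000) = −0.75 · ln(0.800000) = −0.75 · (-0.223144) = 0.1674.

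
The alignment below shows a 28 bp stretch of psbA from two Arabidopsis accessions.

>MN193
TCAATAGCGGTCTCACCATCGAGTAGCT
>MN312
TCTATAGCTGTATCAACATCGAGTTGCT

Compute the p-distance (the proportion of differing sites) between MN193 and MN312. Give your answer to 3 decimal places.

0.179

Differing sites — 3:A/T; 9:G/T; 12:C/A; 16:C/A; 25:A/T.
There are 5 differences over 28 sites, so p = 5/28 = 0.179.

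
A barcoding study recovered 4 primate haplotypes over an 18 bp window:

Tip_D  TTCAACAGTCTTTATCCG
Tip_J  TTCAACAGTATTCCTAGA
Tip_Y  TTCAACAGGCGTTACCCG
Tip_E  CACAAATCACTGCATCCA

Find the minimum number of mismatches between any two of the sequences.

Pairwise Hamming distances:
  Tip_D vs Tip_J: 6
  Tip_D vs Tip_Y: 3
  Tip_D vs Tip_E: 9
  Tip_J vs Tip_Y: 9
  Tip_J vs Tip_E: 11
  Tip_Y vs Tip_E: 11
The smallest is 3, between Tip_D and Tip_Y.

3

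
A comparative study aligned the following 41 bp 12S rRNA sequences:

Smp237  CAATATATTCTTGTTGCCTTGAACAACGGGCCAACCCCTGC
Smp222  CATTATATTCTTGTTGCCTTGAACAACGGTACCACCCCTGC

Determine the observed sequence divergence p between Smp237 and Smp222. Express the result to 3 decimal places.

Mismatches occur at site 3 (A↔T), site 30 (G↔T), site 31 (C↔A), site 33 (A↔C).
There are 4 differences over 41 sites, so p = 4/41 = 0.098.

0.098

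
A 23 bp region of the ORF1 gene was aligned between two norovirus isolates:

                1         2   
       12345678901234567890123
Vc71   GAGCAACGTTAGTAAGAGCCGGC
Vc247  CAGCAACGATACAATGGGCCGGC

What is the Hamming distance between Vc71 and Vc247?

The sequences differ at positions 1 (G/C), 9 (T/A), 12 (G/C), 13 (T/A), 15 (A/T), 17 (A/G).
That gives 6 mismatches out of 23 aligned sites, so the Hamming distance is 6.

6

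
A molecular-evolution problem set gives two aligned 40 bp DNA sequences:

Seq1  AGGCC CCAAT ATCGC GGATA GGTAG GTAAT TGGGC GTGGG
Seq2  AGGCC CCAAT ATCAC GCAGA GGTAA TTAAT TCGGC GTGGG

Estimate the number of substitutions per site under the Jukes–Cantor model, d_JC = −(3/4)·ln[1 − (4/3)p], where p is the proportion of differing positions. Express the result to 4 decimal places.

Differing sites — 14:G/A; 17:G/C; 19:T/G; 25:G/A; 26:G/T; 32:G/C.
p = 6/40 = 0.150000.
d = −0.75 · ln(1 − (4/3)·0.150000) = −0.75 · ln(0.800000) = −0.75 · (-0.223144) = 0.1674.

0.1674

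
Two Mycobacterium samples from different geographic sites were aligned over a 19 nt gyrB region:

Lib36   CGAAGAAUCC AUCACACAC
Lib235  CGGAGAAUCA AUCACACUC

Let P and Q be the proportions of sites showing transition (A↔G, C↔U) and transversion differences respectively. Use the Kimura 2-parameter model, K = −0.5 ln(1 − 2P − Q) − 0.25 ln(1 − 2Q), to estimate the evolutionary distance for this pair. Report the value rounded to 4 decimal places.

Mismatches occur at site 3 (A↔G, transition), site 10 (C↔A, transversion), site 18 (A↔U, transversion).
Of the 3 differences, 1 transition and 2 transversions over 19 sites: P = 1/19 = 0.052632, Q = 2/19 = 0.105263.
d = −0.5·ln(0.789473) − 0.25·ln(0.789474) = −0.5·(-0.236390) − 0.25·(-0.236388) = 0.1773.

0.1773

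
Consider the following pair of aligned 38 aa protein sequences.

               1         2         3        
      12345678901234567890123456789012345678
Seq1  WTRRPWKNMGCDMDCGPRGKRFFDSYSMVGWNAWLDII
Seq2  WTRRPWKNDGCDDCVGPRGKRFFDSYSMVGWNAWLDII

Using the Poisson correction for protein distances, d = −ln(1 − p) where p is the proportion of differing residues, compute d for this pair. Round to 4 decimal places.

0.1112

The sequences differ at positions 9 (M/D), 13 (M/D), 14 (D/C), 15 (C/V).
p = 4/38 = 0.105263.
d = −ln(1 − 0.105263) = −ln(0.894737) = 0.1112.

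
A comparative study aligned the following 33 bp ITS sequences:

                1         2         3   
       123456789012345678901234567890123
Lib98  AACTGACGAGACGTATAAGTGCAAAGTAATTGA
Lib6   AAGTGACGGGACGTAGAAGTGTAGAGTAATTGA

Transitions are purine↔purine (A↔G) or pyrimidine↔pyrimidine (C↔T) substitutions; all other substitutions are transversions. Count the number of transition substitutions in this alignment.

3

Mismatches occur at site 3 (C→G, transversion), site 9 (A→G, transition), site 16 (T→G, transversion), site 22 (C→T, transition), site 24 (A→G, transition).
Of the 5 differences, 3 transitions and 2 transversions, so the answer is 3.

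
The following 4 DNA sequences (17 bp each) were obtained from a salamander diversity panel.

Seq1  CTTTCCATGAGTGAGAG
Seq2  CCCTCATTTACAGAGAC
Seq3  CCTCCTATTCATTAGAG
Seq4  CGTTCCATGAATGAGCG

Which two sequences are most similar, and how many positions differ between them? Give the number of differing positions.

Pairwise Hamming distances:
  Seq1 vs Seq2: 8
  Seq1 vs Seq3: 7
  Seq1 vs Seq4: 3
  Seq2 vs Seq3: 9
  Seq2 vs Seq4: 9
  Seq3 vs Seq4: 7
The smallest is 3, between Seq1 and Seq4.

3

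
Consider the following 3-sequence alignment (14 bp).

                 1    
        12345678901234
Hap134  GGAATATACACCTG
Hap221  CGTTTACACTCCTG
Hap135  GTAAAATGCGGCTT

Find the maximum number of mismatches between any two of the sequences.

Pairwise Hamming distances:
  Hap134 vs Hap221: 5
  Hap134 vs Hap135: 6
  Hap221 vs Hap135: 10
The largest is 10, between Hap221 and Hap135.

10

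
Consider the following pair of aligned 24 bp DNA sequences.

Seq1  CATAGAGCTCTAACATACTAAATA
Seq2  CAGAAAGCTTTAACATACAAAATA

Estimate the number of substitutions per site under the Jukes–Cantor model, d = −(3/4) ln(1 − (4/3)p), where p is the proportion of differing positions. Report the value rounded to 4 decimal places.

0.1885

Differing sites — 3:T/G; 5:G/A; 10:C/T; 19:T/A.
p = 4/24 = 0.166667.
d = −0.75 · ln(1 − (4/3)·0.166667) = −0.75 · ln(0.777777) = −0.75 · (-0.251315) = 0.1885.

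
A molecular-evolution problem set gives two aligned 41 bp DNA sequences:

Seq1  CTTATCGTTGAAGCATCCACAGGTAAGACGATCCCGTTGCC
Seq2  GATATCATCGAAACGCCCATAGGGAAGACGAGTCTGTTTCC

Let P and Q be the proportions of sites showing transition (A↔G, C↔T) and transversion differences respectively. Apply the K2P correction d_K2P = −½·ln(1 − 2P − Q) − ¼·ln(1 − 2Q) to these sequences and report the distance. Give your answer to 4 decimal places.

0.4288

The sequences differ at positions 1 (C/G, transversion), 2 (T/A, transversion), 7 (G/A, transition), 9 (T/C, transition), 13 (G/A, transition), 15 (A/G, transition), 16 (T/C, transition), 20 (C/T, transition), 24 (T/G, transversion), 32 (T/G, transversion), 33 (C/T, transition), 35 (C/T, transition), 39 (G/T, transversion).
Of the 13 differences, 8 transitions and 5 transversions over 41 sites: P = 8/41 = 0.195122, Q = 5/41 = 0.121951.
d = −0.5·ln(0.487805) − 0.25·ln(0.756098) = −0.5·(-0.717840) − 0.25·(-0.279584) = 0.4288.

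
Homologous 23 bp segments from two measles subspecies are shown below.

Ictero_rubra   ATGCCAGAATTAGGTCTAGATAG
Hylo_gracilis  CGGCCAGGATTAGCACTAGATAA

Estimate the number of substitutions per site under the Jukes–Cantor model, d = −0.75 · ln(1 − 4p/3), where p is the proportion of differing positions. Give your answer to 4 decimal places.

0.3206

Mismatches occur at site 1 (A↔C), site 2 (T↔G), site 8 (A↔G), site 14 (G↔C), site 15 (T↔A), site 23 (G↔A).
p = 6/23 = 0.260870.
d = −0.75 · ln(1 − (4/3)·0.260870) = −0.75 · ln(0.652173) = −0.75 · (-0.427445) = 0.3206.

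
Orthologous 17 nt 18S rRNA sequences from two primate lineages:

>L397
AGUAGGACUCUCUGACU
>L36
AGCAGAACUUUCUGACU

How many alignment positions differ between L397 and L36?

3

Differing sites — 3:U/C; 6:G/A; 10:C/U.
That gives 3 mismatches out of 17 aligned sites, so the Hamming distance is 3.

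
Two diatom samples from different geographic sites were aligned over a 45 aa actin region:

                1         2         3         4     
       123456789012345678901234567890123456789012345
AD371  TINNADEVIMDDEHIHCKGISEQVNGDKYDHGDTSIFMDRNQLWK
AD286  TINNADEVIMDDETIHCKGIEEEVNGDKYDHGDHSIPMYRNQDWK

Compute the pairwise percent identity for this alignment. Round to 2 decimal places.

The sequences differ at positions 14 (H/T), 21 (S/E), 23 (Q/E), 34 (T/H), 37 (F/P), 39 (D/Y), 43 (L/D).
38 of the 45 sites match, so the percent identity is 38/45 × 100 = 84.44%.

84.44%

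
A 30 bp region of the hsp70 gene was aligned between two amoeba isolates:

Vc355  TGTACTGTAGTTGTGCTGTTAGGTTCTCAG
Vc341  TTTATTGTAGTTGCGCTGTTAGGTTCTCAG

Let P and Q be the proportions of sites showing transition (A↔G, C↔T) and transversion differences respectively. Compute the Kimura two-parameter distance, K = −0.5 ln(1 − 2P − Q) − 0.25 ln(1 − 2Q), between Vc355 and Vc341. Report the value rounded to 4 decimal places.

Mismatches occur at site 2 (G↔T, transversion), site 5 (C↔T, transition), site 14 (T↔C, transition).
Of the 3 differences, 2 transitions and 1 transversion over 30 sites: P = 2/30 = 0.066667, Q = 1/30 = 0.033333.
d = −0.5·ln(0.833333) − 0.25·ln(0.933334) = −0.5·(-0.182322) − 0.25·(-0.068992) = 0.1084.

0.1084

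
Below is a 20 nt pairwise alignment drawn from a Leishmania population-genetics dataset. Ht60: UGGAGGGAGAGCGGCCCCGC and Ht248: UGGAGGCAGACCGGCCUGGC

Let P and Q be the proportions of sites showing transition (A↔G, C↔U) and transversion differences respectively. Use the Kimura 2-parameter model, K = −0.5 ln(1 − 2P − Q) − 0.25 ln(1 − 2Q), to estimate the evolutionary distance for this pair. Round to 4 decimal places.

Differing sites — 7:G/C (Tv); 11:G/C (Tv); 17:C/U (Ti); 18:C/G (Tv).
Of the 4 differences, 1 transition and 3 transversions over 20 sites: P = 1/20 = 0.050000, Q = 3/20 = 0.150000.
d = −0.5·ln(0.750000) − 0.25·ln(0.700000) = −0.5·(-0.287682) − 0.25·(-0.356675) = 0.2330.

0.2330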